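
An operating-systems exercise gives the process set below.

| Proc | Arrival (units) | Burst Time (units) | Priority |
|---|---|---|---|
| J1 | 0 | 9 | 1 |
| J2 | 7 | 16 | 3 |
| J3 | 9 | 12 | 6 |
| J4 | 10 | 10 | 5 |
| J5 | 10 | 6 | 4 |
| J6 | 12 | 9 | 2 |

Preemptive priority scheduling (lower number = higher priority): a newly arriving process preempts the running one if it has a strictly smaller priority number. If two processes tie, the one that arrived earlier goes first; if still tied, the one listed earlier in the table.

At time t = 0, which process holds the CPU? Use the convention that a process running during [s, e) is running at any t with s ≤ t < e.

J1

Timeline: | J1 0-9 | J2 9-12 | J6 12-21 | J2 21-34 | J5 34-40 | J4 40-50 | J3 50-62 |
Completion: J1=9  J2=34  J3=62  J4=50  J5=40  J6=21
Turnaround (C−A): J1=9  J2=27  J3=53  J4=40  J5=30  J6=9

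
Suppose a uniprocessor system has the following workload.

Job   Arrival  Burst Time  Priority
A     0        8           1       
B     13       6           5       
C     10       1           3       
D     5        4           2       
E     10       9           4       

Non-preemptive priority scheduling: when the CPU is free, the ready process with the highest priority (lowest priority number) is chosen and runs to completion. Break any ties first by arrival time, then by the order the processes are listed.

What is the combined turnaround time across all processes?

Timeline: | A 0-8 | D 8-12 | C 12-13 | E 13-22 | B 22-28 |
Completion: A=8  B=28  C=13  D=12  E=22
Turnaround (C−A): A=8  B=15  C=3  D=7  E=12
Turnaround = completion − arrival: A=8, B=15, C=3, D=7, E=12
Total turnaround = 8 + 15 + 3 + 7 + 12 = 45

45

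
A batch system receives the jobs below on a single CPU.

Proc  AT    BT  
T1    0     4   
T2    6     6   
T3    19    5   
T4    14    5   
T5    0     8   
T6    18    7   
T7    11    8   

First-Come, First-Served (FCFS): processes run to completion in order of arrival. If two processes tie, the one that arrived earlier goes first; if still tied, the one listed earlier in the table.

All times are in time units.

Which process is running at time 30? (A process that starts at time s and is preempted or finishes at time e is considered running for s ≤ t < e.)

T4

Timeline: | T1 0-4 | T5 4-12 | T2 12-18 | T7 18-26 | T4 26-31 | T6 31-38 | T3 38-43 |
Completion: T1=4  T2=18  T3=43  T4=31  T5=12  T6=38  T7=26
Turnaround (C−A): T1=4  T2=12  T3=24  T4=17  T5=12  T6=20  T7=15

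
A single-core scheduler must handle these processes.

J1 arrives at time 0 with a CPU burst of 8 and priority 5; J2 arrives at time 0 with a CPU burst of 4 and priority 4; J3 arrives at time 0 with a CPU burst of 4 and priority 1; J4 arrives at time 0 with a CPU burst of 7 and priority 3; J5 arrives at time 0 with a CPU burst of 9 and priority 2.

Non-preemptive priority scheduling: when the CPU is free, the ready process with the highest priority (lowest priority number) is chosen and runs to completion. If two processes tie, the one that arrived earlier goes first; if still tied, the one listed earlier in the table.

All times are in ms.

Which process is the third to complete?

Schedule: | J3 0-4 | J5 4-13 | J4 13-20 | J2 20-24 | J1 24-32 |
Completion: J1=32  J2=24  J3=4  J4=20  J5=13
Turnaround (C−A): J1=32  J2=24  J3=4  J4=20  J5=13
Finish order: J3 → J5 → J4 → J2 → J1

J4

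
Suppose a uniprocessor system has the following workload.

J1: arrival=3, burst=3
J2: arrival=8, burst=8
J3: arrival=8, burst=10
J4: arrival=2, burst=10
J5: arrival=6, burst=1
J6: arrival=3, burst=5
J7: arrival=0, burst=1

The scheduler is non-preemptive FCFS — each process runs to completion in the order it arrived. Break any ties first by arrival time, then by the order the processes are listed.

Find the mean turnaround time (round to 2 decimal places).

15.29

Timeline: | J7 0-1 | idle 1-2 | J4 2-12 | J1 12-15 | J6 15-20 | J5 20-21 | J2 21-29 | J3 29-39 |
Completion: J1=15  J2=29  J3=39  J4=12  J5=21  J6=20  J7=1
Turnaround times: J1=12, J2=21, J3=31, J4=10, J5=15, J6=17, J7=1
Average turnaround = (12+21+31+10+15+17+1) / 7 = 107/7 = 15.29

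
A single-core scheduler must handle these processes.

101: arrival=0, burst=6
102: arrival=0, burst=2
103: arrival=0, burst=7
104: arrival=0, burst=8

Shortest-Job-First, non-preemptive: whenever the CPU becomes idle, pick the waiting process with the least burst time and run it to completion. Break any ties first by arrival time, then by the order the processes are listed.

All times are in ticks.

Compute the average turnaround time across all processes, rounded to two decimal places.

Gantt: | 102 0-2 | 101 2-8 | 103 8-15 | 104 15-23 |
Completion: 101=8  102=2  103=15  104=23
Turnaround times: 101=8, 102=2, 103=15, 104=23
Average turnaround = (8+2+15+23) / 4 = 48/4 = 12.00

12.00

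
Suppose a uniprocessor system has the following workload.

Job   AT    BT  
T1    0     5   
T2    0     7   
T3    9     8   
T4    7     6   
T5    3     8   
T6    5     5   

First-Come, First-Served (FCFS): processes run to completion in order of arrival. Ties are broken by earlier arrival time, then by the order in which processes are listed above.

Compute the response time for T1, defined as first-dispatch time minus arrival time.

0

Timeline: | T1 0-5 | T2 5-12 | T5 12-20 | T6 20-25 | T4 25-31 | T3 31-39 |
Completion: T1=5  T2=12  T3=39  T4=31  T5=20  T6=25
Turnaround (C−A): T1=5  T2=12  T3=30  T4=24  T5=17  T6=20
Response(T1) = first start − arrival = 0 − 0 = 0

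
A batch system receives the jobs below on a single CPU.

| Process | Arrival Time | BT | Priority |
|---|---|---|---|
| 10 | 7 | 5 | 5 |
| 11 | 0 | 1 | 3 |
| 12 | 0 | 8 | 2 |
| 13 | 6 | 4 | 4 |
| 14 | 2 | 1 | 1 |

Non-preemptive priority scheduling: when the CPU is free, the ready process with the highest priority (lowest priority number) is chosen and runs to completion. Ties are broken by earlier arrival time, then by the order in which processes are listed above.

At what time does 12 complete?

Timeline: | 12 0-8 | 14 8-9 | 11 9-10 | 13 10-14 | 10 14-19 |
Completion: 10=19  11=10  12=8  13=14  14=9
Turnaround (C−A): 10=12  11=10  12=8  13=8  14=7

8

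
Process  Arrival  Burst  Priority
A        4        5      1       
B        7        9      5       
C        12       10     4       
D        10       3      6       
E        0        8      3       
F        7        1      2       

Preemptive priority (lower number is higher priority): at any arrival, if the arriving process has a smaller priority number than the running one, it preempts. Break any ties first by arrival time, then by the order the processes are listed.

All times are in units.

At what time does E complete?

Schedule: | E 0-4 | A 4-9 | F 9-10 | E 10-14 | C 14-24 | B 24-33 | D 33-36 |
Completion: A=9  B=33  C=24  D=36  E=14  F=10
Turnaround (C−A): A=5  B=26  C=12  D=26  E=14  F=3

14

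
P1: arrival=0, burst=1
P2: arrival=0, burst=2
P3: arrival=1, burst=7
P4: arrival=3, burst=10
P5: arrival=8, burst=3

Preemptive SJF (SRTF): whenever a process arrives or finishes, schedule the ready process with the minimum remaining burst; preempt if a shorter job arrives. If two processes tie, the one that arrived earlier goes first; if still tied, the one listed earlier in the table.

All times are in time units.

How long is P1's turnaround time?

1

Timeline: | P1 0-1 | P2 1-3 | P3 3-10 | P5 10-13 | P4 13-23 |
Completion: P1=1  P2=3  P3=10  P4=23  P5=13
Turnaround (C−A): P1=1  P2=3  P3=9  P4=20  P5=5
Turnaround(P1) = completion − arrival = 1 − 0 = 1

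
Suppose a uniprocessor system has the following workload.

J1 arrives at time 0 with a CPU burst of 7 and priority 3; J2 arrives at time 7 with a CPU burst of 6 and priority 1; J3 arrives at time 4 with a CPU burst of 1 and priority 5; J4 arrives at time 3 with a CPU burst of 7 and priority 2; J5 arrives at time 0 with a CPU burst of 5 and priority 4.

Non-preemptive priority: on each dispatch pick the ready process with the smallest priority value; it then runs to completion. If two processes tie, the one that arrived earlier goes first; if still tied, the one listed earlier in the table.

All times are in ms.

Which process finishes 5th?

Schedule: | J1 0-7 | J2 7-13 | J4 13-20 | J5 20-25 | J3 25-26 |
Completion: J1=7  J2=13  J3=26  J4=20  J5=25
Turnaround (C−A): J1=7  J2=6  J3=22  J4=17  J5=25
Finish order: J1 → J2 → J4 → J5 → J3

J3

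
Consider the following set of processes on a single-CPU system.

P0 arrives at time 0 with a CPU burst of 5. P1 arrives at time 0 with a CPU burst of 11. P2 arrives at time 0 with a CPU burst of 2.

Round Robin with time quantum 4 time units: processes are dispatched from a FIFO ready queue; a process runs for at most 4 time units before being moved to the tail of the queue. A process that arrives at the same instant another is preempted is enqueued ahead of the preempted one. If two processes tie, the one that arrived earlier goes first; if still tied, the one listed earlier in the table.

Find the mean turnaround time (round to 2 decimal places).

13.00

Gantt: | P0 0-4 | P1 4-8 | P2 8-10 | P0 10-11 | P1 11-18 |
Completion: P0=11  P1=18  P2=10
Turnaround (C−A): P0=11  P1=18  P2=10
Turnaround times: P0=11, P1=18, P2=10
Average turnaround = (11+18+10) / 3 = 39/3 = 13.00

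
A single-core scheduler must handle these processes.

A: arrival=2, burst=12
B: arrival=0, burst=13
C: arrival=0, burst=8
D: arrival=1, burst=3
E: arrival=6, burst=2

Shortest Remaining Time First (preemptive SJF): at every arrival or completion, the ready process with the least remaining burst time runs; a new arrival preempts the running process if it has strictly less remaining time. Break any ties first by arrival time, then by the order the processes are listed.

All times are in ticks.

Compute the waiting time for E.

Timeline: | C 0-1 | D 1-4 | C 4-6 | E 6-8 | C 8-13 | A 13-25 | B 25-38 |
Completion: A=25  B=38  C=13  D=4  E=8
Turnaround (C−A): A=23  B=38  C=13  D=3  E=2
Waiting(E) = turnaround − burst = 2 − 2 = 0

0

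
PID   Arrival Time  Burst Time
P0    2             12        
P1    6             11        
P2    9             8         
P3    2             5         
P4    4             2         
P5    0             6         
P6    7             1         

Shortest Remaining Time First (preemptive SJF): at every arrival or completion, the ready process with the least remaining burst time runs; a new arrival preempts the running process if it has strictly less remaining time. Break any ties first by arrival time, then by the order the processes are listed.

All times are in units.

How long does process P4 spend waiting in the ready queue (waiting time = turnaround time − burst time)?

2

Timeline: | P5 0-6 | P4 6-8 | P6 8-9 | P3 9-14 | P2 14-22 | P1 22-33 | P0 33-45 |
Completion: P0=45  P1=33  P2=22  P3=14  P4=8  P5=6  P6=9
Turnaround (C−A): P0=43  P1=27  P2=13  P3=12  P4=4  P5=6  P6=2
Waiting(P4) = turnaround − burst = 4 − 2 = 2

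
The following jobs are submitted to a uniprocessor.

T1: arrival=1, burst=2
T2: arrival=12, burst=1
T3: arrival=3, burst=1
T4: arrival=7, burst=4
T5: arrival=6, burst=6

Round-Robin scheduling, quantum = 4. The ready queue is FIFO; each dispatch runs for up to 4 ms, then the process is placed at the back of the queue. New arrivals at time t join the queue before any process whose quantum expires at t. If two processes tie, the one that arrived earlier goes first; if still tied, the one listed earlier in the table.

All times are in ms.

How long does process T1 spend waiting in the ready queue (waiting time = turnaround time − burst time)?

Gantt: | idle 0-1 | T1 1-3 | T3 3-4 | idle 4-6 | T5 6-10 | T4 10-14 | T5 14-16 | T2 16-17 |
Completion: T1=3  T2=17  T3=4  T4=14  T5=16
Turnaround (C−A): T1=2  T2=5  T3=1  T4=7  T5=10
Waiting(T1) = turnaround − burst = 2 − 2 = 0

0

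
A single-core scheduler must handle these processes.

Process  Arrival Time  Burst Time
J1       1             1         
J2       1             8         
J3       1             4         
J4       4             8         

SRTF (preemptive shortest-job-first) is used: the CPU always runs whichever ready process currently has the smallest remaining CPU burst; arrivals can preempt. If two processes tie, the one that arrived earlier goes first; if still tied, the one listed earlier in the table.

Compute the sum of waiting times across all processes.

Gantt: | idle 0-1 | J1 1-2 | J3 2-6 | J2 6-14 | J4 14-22 |
Completion: J1=2  J2=14  J3=6  J4=22
Waiting = turnaround − burst: J1=0, J2=5, J3=1, J4=10
Total waiting = 0 + 5 + 1 + 10 = 16

16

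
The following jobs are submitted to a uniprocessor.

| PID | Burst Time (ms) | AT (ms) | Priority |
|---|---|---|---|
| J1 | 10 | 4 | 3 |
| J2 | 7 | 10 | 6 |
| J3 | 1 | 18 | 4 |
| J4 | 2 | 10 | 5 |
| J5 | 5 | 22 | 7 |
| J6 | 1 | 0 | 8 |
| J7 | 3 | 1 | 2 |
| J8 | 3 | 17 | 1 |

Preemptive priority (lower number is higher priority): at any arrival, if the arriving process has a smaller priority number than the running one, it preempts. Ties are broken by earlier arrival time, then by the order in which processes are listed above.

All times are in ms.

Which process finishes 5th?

Gantt: | J6 0-1 | J7 1-4 | J1 4-14 | J4 14-16 | J2 16-17 | J8 17-20 | J3 20-21 | J2 21-27 | J5 27-32 |
Completion: J1=14  J2=27  J3=21  J4=16  J5=32  J6=1  J7=4  J8=20
Turnaround (C−A): J1=10  J2=17  J3=3  J4=6  J5=10  J6=1  J7=3  J8=3
Finish order: J6 → J7 → J1 → J4 → J8 → J3 → J2 → J5

J8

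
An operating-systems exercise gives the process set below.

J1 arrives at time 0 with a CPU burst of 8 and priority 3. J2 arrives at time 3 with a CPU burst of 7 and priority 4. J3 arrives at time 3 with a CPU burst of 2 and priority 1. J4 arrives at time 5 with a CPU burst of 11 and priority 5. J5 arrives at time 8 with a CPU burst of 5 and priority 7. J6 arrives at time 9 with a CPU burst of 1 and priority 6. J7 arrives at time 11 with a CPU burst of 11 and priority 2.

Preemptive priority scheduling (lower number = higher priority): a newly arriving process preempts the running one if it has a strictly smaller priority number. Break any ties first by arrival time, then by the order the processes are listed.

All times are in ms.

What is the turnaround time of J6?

31

Gantt: | J1 0-3 | J3 3-5 | J1 5-10 | J2 10-11 | J7 11-22 | J2 22-28 | J4 28-39 | J6 39-40 | J5 40-45 |
Completion: J1=10  J2=28  J3=5  J4=39  J5=45  J6=40  J7=22
Turnaround(J6) = completion − arrival = 40 − 9 = 31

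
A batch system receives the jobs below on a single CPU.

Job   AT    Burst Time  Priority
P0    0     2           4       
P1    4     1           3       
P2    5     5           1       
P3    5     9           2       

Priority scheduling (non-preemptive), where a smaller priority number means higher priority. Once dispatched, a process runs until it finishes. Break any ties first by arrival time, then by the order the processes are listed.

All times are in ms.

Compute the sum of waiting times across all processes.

5

Schedule: | P0 0-2 | idle 2-4 | P1 4-5 | P2 5-10 | P3 10-19 |
Completion: P0=2  P1=5  P2=10  P3=19
Turnaround (C−A): P0=2  P1=1  P2=5  P3=14
Waiting = turnaround − burst: P0=0, P1=0, P2=0, P3=5
Total waiting = 0 + 0 + 0 + 5 = 5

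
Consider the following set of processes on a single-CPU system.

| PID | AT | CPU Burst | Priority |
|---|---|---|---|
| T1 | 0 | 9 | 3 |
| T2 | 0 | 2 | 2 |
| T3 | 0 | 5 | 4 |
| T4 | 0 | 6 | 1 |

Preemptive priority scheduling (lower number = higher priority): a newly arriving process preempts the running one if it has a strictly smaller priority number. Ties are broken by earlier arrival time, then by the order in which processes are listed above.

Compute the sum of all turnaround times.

Gantt: | T4 0-6 | T2 6-8 | T1 8-17 | T3 17-22 |
Completion: T1=17  T2=8  T3=22  T4=6
Turnaround (C−A): T1=17  T2=8  T3=22  T4=6
Turnaround = completion − arrival: T1=17, T2=8, T3=22, T4=6
Total turnaround = 17 + 8 + 22 + 6 = 53

53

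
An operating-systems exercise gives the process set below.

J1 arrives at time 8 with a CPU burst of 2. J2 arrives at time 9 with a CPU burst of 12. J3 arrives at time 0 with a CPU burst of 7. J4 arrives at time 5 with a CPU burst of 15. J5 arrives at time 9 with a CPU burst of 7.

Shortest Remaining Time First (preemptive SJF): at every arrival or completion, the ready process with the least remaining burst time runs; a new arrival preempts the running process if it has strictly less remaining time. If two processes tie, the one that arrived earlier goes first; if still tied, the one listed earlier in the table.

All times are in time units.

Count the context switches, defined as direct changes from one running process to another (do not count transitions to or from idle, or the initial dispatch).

5

Schedule: | J3 0-7 | J4 7-8 | J1 8-10 | J5 10-17 | J2 17-29 | J4 29-43 |
Completion: J1=10  J2=29  J3=7  J4=43  J5=17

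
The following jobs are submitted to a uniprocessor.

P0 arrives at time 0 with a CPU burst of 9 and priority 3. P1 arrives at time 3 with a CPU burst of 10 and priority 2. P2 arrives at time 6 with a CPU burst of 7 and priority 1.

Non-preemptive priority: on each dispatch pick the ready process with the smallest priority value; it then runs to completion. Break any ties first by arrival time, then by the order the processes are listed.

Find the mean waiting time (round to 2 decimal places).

5.33

Timeline: | P0 0-9 | P2 9-16 | P1 16-26 |
Completion: P0=9  P1=26  P2=16
Turnaround (C−A): P0=9  P1=23  P2=10
Waiting times: P0=0, P1=13, P2=3
Average waiting = (0+13+3) / 3 = 16/3 = 5.33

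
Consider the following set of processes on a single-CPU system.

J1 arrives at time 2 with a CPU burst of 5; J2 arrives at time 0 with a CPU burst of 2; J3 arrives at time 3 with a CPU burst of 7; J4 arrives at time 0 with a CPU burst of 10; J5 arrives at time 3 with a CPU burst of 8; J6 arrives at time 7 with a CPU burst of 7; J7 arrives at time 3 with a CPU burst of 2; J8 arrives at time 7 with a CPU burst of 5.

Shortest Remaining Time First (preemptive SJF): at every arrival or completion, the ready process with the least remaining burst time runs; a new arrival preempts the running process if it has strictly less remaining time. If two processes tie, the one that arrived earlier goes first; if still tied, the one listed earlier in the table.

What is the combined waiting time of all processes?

Gantt: | J2 0-2 | J1 2-3 | J7 3-5 | J1 5-9 | J8 9-14 | J3 14-21 | J6 21-28 | J5 28-36 | J4 36-46 |
Completion: J1=9  J2=2  J3=21  J4=46  J5=36  J6=28  J7=5  J8=14
Turnaround (C−A): J1=7  J2=2  J3=18  J4=46  J5=33  J6=21  J7=2  J8=7
Waiting = turnaround − burst: J1=2, J2=0, J3=11, J4=36, J5=25, J6=14, J7=0, J8=2
Total waiting = 2 + 0 + 11 + 36 + 25 + 14 + 0 + 2 = 90

90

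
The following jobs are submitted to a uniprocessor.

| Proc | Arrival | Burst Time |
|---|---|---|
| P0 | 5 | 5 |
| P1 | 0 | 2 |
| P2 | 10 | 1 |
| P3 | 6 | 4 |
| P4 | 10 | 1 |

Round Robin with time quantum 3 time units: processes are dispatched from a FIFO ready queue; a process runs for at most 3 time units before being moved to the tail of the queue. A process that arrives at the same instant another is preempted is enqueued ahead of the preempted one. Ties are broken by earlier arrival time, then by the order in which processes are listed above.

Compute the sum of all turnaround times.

29

Timeline: | P1 0-2 | idle 2-5 | P0 5-8 | P3 8-11 | P0 11-13 | P2 13-14 | P4 14-15 | P3 15-16 |
Completion: P0=13  P1=2  P2=14  P3=16  P4=15
Turnaround (C−A): P0=8  P1=2  P2=4  P3=10  P4=5
Turnaround = completion − arrival: P0=8, P1=2, P2=4, P3=10, P4=5
Total turnaround = 8 + 2 + 4 + 10 + 5 = 29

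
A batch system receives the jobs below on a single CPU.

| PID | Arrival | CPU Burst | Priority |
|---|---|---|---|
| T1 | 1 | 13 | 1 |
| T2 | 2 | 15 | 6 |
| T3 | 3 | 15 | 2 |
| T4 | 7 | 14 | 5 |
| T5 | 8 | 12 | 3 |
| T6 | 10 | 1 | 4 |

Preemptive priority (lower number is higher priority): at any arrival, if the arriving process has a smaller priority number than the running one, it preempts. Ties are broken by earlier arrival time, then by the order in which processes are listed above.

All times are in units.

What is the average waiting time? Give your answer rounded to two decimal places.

25.33

Gantt: | idle 0-1 | T1 1-14 | T3 14-29 | T5 29-41 | T6 41-42 | T4 42-56 | T2 56-71 |
Completion: T1=14  T2=71  T3=29  T4=56  T5=41  T6=42
Turnaround (C−A): T1=13  T2=69  T3=26  T4=49  T5=33  T6=32
Waiting times: T1=0, T2=54, T3=11, T4=35, T5=21, T6=31
Average waiting = (0+54+11+35+21+31) / 6 = 152/6 = 25.33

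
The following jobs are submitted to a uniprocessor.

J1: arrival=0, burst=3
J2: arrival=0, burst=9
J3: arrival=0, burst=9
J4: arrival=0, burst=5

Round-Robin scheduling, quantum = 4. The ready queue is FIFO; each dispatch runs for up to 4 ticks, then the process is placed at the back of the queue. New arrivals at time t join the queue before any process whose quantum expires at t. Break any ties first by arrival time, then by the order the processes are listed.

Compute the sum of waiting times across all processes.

52

Timeline: | J1 0-3 | J2 3-7 | J3 7-11 | J4 11-15 | J2 15-19 | J3 19-23 | J4 23-24 | J2 24-25 | J3 25-26 |
Completion: J1=3  J2=25  J3=26  J4=24
Turnaround (C−A): J1=3  J2=25  J3=26  J4=24
Waiting = turnaround − burst: J1=0, J2=16, J3=17, J4=19
Total waiting = 0 + 16 + 17 + 19 = 52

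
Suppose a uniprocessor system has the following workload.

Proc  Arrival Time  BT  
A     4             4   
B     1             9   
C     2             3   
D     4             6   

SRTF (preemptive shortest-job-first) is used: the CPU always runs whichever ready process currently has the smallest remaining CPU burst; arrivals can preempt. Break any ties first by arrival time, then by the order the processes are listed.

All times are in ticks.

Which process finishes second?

A

Gantt: | idle 0-1 | B 1-2 | C 2-5 | A 5-9 | D 9-15 | B 15-23 |
Completion: A=9  B=23  C=5  D=15
Finish order: C → A → D → B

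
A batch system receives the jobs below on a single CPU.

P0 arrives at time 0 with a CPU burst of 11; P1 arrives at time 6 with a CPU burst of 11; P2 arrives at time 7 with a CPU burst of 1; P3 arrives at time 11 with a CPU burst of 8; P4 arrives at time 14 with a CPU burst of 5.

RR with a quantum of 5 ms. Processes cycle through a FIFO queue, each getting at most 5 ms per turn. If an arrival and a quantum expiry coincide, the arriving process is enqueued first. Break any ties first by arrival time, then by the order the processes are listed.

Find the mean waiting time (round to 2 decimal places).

11.40

Gantt: | P0 0-10 | P1 10-15 | P2 15-16 | P0 16-17 | P3 17-22 | P4 22-27 | P1 27-32 | P3 32-35 | P1 35-36 |
Completion: P0=17  P1=36  P2=16  P3=35  P4=27
Turnaround (C−A): P0=17  P1=30  P2=9  P3=24  P4=13
Waiting times: P0=6, P1=19, P2=8, P3=16, P4=8
Average waiting = (6+19+8+16+8) / 5 = 57/5 = 11.40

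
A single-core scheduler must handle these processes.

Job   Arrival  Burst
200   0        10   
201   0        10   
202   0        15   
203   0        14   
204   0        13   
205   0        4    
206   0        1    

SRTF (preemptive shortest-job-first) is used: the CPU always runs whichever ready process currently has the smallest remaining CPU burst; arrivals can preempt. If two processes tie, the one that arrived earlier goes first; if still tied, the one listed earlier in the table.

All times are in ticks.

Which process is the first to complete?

Gantt: | 206 0-1 | 205 1-5 | 200 5-15 | 201 15-25 | 204 25-38 | 203 38-52 | 202 52-67 |
Completion: 200=15  201=25  202=67  203=52  204=38  205=5  206=1
Turnaround (C−A): 200=15  201=25  202=67  203=52  204=38  205=5  206=1
Finish order: 206 → 205 → 200 → 201 → 204 → 203 → 202

206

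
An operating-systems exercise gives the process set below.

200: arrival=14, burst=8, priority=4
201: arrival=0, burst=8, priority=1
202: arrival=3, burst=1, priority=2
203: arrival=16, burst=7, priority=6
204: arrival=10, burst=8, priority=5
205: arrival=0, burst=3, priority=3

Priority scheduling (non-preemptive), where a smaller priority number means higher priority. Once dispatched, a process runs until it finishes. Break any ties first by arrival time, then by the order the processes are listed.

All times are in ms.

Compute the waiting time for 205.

9

Gantt: | 201 0-8 | 202 8-9 | 205 9-12 | 204 12-20 | 200 20-28 | 203 28-35 |
Completion: 200=28  201=8  202=9  203=35  204=20  205=12
Turnaround (C−A): 200=14  201=8  202=6  203=19  204=10  205=12
Waiting(205) = turnaround − burst = 12 − 3 = 9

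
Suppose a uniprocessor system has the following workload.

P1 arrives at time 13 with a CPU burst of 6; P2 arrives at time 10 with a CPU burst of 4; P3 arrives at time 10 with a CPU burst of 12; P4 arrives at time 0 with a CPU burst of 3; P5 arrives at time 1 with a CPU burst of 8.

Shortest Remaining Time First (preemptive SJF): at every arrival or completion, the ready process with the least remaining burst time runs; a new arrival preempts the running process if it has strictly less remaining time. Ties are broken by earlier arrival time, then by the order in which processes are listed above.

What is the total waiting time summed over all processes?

16

Gantt: | P4 0-3 | P5 3-11 | P2 11-15 | P1 15-21 | P3 21-33 |
Completion: P1=21  P2=15  P3=33  P4=3  P5=11
Waiting = turnaround − burst: P1=2, P2=1, P3=11, P4=0, P5=2
Total waiting = 2 + 1 + 11 + 0 + 2 = 16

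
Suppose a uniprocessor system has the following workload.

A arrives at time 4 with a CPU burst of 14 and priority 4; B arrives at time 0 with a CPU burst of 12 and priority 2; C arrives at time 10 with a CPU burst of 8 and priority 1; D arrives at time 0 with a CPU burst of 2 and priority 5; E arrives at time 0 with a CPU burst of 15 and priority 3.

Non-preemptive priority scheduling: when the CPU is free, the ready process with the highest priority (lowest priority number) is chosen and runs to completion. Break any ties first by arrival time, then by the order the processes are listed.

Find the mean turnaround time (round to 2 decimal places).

30.60

Schedule: | B 0-12 | C 12-20 | E 20-35 | A 35-49 | D 49-51 |
Completion: A=49  B=12  C=20  D=51  E=35
Turnaround (C−A): A=45  B=12  C=10  D=51  E=35
Turnaround times: A=45, B=12, C=10, D=51, E=35
Average turnaround = (45+12+10+51+35) / 5 = 153/5 = 30.60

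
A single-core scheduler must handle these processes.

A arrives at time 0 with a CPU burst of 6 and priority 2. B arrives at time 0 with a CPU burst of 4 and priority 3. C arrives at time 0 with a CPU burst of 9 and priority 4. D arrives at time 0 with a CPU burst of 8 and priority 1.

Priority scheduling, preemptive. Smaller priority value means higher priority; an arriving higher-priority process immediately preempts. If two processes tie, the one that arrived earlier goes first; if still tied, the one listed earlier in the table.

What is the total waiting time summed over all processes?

40

Timeline: | D 0-8 | A 8-14 | B 14-18 | C 18-27 |
Completion: A=14  B=18  C=27  D=8
Waiting = turnaround − burst: A=8, B=14, C=18, D=0
Total waiting = 8 + 14 + 18 + 0 = 40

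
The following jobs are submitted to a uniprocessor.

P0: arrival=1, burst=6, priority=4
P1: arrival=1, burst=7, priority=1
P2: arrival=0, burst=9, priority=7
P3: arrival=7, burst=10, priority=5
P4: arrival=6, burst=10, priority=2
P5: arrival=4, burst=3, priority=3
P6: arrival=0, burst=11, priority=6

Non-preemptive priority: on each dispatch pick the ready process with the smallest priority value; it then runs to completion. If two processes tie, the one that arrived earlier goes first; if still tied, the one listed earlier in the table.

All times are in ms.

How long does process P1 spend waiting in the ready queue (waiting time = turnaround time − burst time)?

Timeline: | P6 0-11 | P1 11-18 | P4 18-28 | P5 28-31 | P0 31-37 | P3 37-47 | P2 47-56 |
Completion: P0=37  P1=18  P2=56  P3=47  P4=28  P5=31  P6=11
Turnaround (C−A): P0=36  P1=17  P2=56  P3=40  P4=22  P5=27  P6=11
Waiting(P1) = turnaround − burst = 17 − 7 = 10

10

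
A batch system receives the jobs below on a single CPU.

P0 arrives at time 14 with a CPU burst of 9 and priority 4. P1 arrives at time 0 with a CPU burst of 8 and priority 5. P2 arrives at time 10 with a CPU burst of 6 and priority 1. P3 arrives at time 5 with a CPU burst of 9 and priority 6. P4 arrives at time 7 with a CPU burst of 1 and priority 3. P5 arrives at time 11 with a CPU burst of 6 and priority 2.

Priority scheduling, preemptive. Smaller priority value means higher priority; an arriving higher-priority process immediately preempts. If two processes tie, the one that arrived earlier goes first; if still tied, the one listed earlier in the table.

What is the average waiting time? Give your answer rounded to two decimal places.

Timeline: | P1 0-7 | P4 7-8 | P1 8-9 | P3 9-10 | P2 10-16 | P5 16-22 | P0 22-31 | P3 31-39 |
Completion: P0=31  P1=9  P2=16  P3=39  P4=8  P5=22
Waiting times: P0=8, P1=1, P2=0, P3=25, P4=0, P5=5
Average waiting = (8+1+0+25+0+5) / 6 = 39/6 = 6.50

6.50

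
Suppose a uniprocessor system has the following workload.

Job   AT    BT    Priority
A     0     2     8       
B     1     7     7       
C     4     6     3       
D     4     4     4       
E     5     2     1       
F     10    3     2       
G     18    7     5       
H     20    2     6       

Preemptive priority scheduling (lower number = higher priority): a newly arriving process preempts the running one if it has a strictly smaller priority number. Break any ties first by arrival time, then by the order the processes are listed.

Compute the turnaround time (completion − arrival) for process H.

Schedule: | A 0-1 | B 1-4 | C 4-5 | E 5-7 | C 7-10 | F 10-13 | C 13-15 | D 15-19 | G 19-26 | H 26-28 | B 28-32 | A 32-33 |
Completion: A=33  B=32  C=15  D=19  E=7  F=13  G=26  H=28
Turnaround (C−A): A=33  B=31  C=11  D=15  E=2  F=3  G=8  H=8
Turnaround(H) = completion − arrival = 28 − 20 = 8

8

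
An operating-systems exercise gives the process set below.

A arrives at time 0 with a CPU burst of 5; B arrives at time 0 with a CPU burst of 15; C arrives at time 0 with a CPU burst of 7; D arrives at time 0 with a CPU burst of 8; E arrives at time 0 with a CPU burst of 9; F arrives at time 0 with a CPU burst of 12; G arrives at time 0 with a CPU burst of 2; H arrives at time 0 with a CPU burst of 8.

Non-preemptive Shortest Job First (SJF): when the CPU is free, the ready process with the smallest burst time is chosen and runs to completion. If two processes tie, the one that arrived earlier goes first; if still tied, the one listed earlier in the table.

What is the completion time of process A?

7

Timeline: | G 0-2 | A 2-7 | C 7-14 | D 14-22 | H 22-30 | E 30-39 | F 39-51 | B 51-66 |
Completion: A=7  B=66  C=14  D=22  E=39  F=51  G=2  H=30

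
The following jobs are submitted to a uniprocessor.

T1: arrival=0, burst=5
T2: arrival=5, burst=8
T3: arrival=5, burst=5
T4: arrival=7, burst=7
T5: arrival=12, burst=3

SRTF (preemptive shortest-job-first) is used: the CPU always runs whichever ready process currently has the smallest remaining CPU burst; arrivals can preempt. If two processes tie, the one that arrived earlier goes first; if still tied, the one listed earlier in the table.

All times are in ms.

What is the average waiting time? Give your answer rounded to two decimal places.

4.20

Timeline: | T1 0-5 | T3 5-10 | T4 10-12 | T5 12-15 | T4 15-20 | T2 20-28 |
Completion: T1=5  T2=28  T3=10  T4=20  T5=15
Turnaround (C−A): T1=5  T2=23  T3=5  T4=13  T5=3
Waiting times: T1=0, T2=15, T3=0, T4=6, T5=0
Average waiting = (0+15+0+6+0) / 5 = 21/5 = 4.20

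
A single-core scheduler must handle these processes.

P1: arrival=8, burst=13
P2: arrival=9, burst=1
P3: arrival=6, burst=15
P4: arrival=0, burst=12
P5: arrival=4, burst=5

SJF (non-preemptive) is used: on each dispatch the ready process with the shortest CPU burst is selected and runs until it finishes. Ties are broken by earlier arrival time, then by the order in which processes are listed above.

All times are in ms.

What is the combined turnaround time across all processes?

93

Timeline: | P4 0-12 | P2 12-13 | P5 13-18 | P1 18-31 | P3 31-46 |
Completion: P1=31  P2=13  P3=46  P4=12  P5=18
Turnaround (C−A): P1=23  P2=4  P3=40  P4=12  P5=14
Turnaround = completion − arrival: P1=23, P2=4, P3=40, P4=12, P5=14
Total turnaround = 23 + 4 + 40 + 12 + 14 = 93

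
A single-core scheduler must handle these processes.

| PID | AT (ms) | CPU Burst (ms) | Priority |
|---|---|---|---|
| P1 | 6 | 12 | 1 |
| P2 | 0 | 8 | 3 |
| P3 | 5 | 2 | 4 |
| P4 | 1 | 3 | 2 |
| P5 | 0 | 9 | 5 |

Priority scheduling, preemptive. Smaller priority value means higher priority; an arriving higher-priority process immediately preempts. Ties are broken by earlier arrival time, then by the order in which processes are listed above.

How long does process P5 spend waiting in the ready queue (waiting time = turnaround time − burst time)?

25

Gantt: | P2 0-1 | P4 1-4 | P2 4-6 | P1 6-18 | P2 18-23 | P3 23-25 | P5 25-34 |
Completion: P1=18  P2=23  P3=25  P4=4  P5=34
Turnaround (C−A): P1=12  P2=23  P3=20  P4=3  P5=34
Waiting(P5) = turnaround − burst = 34 − 9 = 25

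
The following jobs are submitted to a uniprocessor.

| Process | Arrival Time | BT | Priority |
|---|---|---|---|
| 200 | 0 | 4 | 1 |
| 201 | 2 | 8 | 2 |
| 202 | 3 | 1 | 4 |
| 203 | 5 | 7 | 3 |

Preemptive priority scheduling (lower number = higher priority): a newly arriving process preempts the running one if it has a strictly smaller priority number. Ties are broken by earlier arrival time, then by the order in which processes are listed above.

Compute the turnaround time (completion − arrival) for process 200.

Gantt: | 200 0-4 | 201 4-12 | 203 12-19 | 202 19-20 |
Completion: 200=4  201=12  202=20  203=19
Turnaround(200) = completion − arrival = 4 − 0 = 4

4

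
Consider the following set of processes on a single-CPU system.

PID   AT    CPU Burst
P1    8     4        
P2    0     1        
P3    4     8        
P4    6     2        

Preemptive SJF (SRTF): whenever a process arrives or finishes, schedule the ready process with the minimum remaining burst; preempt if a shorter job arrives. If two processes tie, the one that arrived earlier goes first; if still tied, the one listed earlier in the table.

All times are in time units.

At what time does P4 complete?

Schedule: | P2 0-1 | idle 1-4 | P3 4-6 | P4 6-8 | P1 8-12 | P3 12-18 |
Completion: P1=12  P2=1  P3=18  P4=8
Turnaround (C−A): P1=4  P2=1  P3=14  P4=2

8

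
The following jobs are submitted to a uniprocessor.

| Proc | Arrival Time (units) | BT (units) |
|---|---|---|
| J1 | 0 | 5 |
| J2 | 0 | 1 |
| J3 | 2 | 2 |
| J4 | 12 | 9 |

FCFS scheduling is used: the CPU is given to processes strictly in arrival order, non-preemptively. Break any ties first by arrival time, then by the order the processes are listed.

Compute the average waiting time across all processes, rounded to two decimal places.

2.25

Gantt: | J1 0-5 | J2 5-6 | J3 6-8 | idle 8-12 | J4 12-21 |
Completion: J1=5  J2=6  J3=8  J4=21
Turnaround (C−A): J1=5  J2=6  J3=6  J4=9
Waiting times: J1=0, J2=5, J3=4, J4=0
Average waiting = (0+5+4+0) / 4 = 9/4 = 2.25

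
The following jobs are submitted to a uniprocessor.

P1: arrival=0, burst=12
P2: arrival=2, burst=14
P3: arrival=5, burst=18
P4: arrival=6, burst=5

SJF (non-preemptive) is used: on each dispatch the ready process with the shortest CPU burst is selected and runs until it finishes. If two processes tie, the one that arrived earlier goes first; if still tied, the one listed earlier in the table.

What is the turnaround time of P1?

12

Schedule: | P1 0-12 | P4 12-17 | P2 17-31 | P3 31-49 |
Completion: P1=12  P2=31  P3=49  P4=17
Turnaround(P1) = completion − arrival = 12 − 0 = 12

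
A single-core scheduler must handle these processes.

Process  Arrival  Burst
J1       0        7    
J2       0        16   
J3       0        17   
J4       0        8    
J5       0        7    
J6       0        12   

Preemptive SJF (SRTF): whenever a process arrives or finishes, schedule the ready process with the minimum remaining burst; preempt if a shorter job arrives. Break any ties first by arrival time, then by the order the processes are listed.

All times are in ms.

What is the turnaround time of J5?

Gantt: | J1 0-7 | J5 7-14 | J4 14-22 | J6 22-34 | J2 34-50 | J3 50-67 |
Completion: J1=7  J2=50  J3=67  J4=22  J5=14  J6=34
Turnaround (C−A): J1=7  J2=50  J3=67  J4=22  J5=14  J6=34
Turnaround(J5) = completion − arrival = 14 − 0 = 14

14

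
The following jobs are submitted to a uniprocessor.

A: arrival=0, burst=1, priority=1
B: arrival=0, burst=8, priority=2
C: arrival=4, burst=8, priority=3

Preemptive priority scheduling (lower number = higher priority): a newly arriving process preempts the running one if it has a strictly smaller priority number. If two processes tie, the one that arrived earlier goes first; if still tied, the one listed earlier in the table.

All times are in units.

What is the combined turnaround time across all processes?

23

Gantt: | A 0-1 | B 1-9 | C 9-17 |
Completion: A=1  B=9  C=17
Turnaround = completion − arrival: A=1, B=9, C=13
Total turnaround = 1 + 9 + 13 = 23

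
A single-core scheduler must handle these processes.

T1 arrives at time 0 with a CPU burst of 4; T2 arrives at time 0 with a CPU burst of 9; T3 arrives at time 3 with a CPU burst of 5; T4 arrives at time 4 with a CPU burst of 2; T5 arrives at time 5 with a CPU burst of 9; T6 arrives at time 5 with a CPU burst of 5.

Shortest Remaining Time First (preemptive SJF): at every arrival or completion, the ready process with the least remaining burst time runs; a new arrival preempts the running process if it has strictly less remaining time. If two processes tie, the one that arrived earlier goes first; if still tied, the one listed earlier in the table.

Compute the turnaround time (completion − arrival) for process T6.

Gantt: | T1 0-4 | T4 4-6 | T3 6-11 | T6 11-16 | T2 16-25 | T5 25-34 |
Completion: T1=4  T2=25  T3=11  T4=6  T5=34  T6=16
Turnaround(T6) = completion − arrival = 16 − 5 = 11

11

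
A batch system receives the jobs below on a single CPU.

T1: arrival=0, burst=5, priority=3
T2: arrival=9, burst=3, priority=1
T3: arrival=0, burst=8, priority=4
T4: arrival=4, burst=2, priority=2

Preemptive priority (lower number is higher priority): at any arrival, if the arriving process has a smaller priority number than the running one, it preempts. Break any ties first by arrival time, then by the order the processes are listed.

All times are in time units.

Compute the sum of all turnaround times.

30

Gantt: | T1 0-4 | T4 4-6 | T1 6-7 | T3 7-9 | T2 9-12 | T3 12-18 |
Completion: T1=7  T2=12  T3=18  T4=6
Turnaround = completion − arrival: T1=7, T2=3, T3=18, T4=2
Total turnaround = 7 + 3 + 18 + 2 = 30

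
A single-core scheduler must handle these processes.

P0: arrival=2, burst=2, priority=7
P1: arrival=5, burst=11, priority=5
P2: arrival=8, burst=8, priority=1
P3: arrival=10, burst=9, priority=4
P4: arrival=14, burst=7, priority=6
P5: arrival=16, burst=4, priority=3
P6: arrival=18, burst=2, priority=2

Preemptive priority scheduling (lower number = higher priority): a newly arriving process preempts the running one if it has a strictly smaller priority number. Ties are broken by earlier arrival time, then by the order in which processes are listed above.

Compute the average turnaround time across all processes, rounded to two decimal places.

15.00

Timeline: | idle 0-2 | P0 2-4 | idle 4-5 | P1 5-8 | P2 8-16 | P5 16-18 | P6 18-20 | P5 20-22 | P3 22-31 | P1 31-39 | P4 39-46 |
Completion: P0=4  P1=39  P2=16  P3=31  P4=46  P5=22  P6=20
Turnaround times: P0=2, P1=34, P2=8, P3=21, P4=32, P5=6, P6=2
Average turnaround = (2+34+8+21+32+6+2) / 7 = 105/7 = 15.00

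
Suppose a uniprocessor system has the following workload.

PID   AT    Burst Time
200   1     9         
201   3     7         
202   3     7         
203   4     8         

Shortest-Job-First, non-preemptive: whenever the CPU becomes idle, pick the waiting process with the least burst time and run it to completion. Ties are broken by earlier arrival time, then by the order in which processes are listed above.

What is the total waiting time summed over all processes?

41

Timeline: | idle 0-1 | 200 1-10 | 201 10-17 | 202 17-24 | 203 24-32 |
Completion: 200=10  201=17  202=24  203=32
Turnaround (C−A): 200=9  201=14  202=21  203=28
Waiting = turnaround − burst: 200=0, 201=7, 202=14, 203=20
Total waiting = 0 + 7 + 14 + 20 = 41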